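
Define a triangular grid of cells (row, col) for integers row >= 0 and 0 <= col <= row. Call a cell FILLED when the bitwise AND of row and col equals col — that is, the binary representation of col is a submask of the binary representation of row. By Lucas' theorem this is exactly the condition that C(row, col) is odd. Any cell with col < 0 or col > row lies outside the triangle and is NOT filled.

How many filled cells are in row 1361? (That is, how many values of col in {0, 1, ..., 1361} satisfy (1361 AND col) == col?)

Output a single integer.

1361 in binary = 10101010001
popcount(1361) = number of 1-bits in 10101010001 = 5
A col c satisfies (1361 AND c) == c iff every set bit of c is also set in 1361; each of the 5 set bits of 1361 can independently be on or off in c.
count = 2^5 = 32

Answer: 32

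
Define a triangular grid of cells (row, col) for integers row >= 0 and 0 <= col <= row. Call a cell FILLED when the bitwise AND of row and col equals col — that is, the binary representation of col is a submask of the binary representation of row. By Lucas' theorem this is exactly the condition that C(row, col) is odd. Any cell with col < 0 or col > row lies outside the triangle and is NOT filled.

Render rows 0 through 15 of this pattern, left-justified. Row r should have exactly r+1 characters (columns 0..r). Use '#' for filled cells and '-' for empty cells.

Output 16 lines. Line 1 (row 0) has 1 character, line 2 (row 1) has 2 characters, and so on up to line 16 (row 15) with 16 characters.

Answer: #
##
#-#
####
#---#
##--##
#-#-#-#
########
#-------#
##------##
#-#-----#-#
####----####
#---#---#---#
##--##--##--##
#-#-#-#-#-#-#-#
################

Derivation:
r0=0: #
r1=1: ##
r2=10: #-#
r3=11: ####
r4=100: #---#
r5=101: ##--##
r6=110: #-#-#-#
r7=111: ########
r8=1000: #-------#
r9=1001: ##------##
r10=1010: #-#-----#-#
r11=1011: ####----####
r12=1100: #---#---#---#
r13=1101: ##--##--##--##
r14=1110: #-#-#-#-#-#-#-#
r15=1111: ################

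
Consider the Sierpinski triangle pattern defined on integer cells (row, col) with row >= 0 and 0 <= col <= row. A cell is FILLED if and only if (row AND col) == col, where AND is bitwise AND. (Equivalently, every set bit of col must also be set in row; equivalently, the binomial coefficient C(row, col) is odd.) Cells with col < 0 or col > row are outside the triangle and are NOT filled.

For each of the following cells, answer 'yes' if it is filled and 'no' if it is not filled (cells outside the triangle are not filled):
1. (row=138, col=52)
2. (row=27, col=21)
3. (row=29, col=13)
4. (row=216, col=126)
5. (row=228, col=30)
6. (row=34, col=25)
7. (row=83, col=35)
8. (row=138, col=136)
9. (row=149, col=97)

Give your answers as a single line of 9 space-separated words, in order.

(138,52): row=0b10001010, col=0b110100, row AND col = 0b0 = 0; 0 != 52 -> empty
(27,21): row=0b11011, col=0b10101, row AND col = 0b10001 = 17; 17 != 21 -> empty
(29,13): row=0b11101, col=0b1101, row AND col = 0b1101 = 13; 13 == 13 -> filled
(216,126): row=0b11011000, col=0b1111110, row AND col = 0b1011000 = 88; 88 != 126 -> empty
(228,30): row=0b11100100, col=0b11110, row AND col = 0b100 = 4; 4 != 30 -> empty
(34,25): row=0b100010, col=0b11001, row AND col = 0b0 = 0; 0 != 25 -> empty
(83,35): row=0b1010011, col=0b100011, row AND col = 0b11 = 3; 3 != 35 -> empty
(138,136): row=0b10001010, col=0b10001000, row AND col = 0b10001000 = 136; 136 == 136 -> filled
(149,97): row=0b10010101, col=0b1100001, row AND col = 0b1 = 1; 1 != 97 -> empty

Answer: no no yes no no no no yes no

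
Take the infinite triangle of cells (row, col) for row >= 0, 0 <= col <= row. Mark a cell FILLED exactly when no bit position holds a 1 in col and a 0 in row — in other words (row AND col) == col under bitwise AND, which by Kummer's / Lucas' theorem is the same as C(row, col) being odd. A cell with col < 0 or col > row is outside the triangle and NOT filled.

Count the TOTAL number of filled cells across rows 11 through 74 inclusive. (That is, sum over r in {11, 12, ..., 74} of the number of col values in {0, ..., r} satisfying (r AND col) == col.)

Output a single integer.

Answer: 766

Derivation:
r11=1011 pc3: +8 =8
r12=1100 pc2: +4 =12
r13=1101 pc3: +8 =20
r14=1110 pc3: +8 =28
r15=1111 pc4: +16 =44
r16=10000 pc1: +2 =46
r17=10001 pc2: +4 =50
r18=10010 pc2: +4 =54
r19=10011 pc3: +8 =62
r20=10100 pc2: +4 =66
r21=10101 pc3: +8 =74
r22=10110 pc3: +8 =82
r23=10111 pc4: +16 =98
r24=11000 pc2: +4 =102
r25=11001 pc3: +8 =110
r26=11010 pc3: +8 =118
r27=11011 pc4: +16 =134
r28=11100 pc3: +8 =142
r29=11101 pc4: +16 =158
r30=11110 pc4: +16 =174
r31=11111 pc5: +32 =206
r32=100000 pc1: +2 =208
r33=100001 pc2: +4 =212
r34=100010 pc2: +4 =216
r35=100011 pc3: +8 =224
r36=100100 pc2: +4 =228
r37=100101 pc3: +8 =236
r38=100110 pc3: +8 =244
r39=100111 pc4: +16 =260
r40=101000 pc2: +4 =264
r41=101001 pc3: +8 =272
r42=101010 pc3: +8 =280
r43=101011 pc4: +16 =296
r44=101100 pc3: +8 =304
r45=101101 pc4: +16 =320
r46=101110 pc4: +16 =336
r47=101111 pc5: +32 =368
r48=110000 pc2: +4 =372
r49=110001 pc3: +8 =380
r50=110010 pc3: +8 =388
r51=110011 pc4: +16 =404
r52=110100 pc3: +8 =412
r53=110101 pc4: +16 =428
r54=110110 pc4: +16 =444
r55=110111 pc5: +32 =476
r56=111000 pc3: +8 =484
r57=111001 pc4: +16 =500
r58=111010 pc4: +16 =516
r59=111011 pc5: +32 =548
r60=111100 pc4: +16 =564
r61=111101 pc5: +32 =596
r62=111110 pc5: +32 =628
r63=111111 pc6: +64 =692
r64=1000000 pc1: +2 =694
r65=1000001 pc2: +4 =698
r66=1000010 pc2: +4 =702
r67=1000011 pc3: +8 =710
r68=1000100 pc2: +4 =714
r69=1000101 pc3: +8 =722
r70=1000110 pc3: +8 =730
r71=1000111 pc4: +16 =746
r72=1001000 pc2: +4 =750
r73=1001001 pc3: +8 =758
r74=1001010 pc3: +8 =766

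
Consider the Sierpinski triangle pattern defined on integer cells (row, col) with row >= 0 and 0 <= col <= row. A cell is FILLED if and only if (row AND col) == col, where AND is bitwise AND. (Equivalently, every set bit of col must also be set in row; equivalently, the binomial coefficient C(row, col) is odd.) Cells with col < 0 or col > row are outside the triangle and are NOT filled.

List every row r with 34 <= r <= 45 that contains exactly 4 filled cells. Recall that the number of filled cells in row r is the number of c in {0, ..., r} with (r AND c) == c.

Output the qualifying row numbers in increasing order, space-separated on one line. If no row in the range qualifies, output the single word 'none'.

Row r has 2^popcount(r) filled cells, so we need popcount(r) = log2(4) = 2.
Scan r = 34..45 and keep those with exactly 2 one-bits:
r=34=100010 popcount=2 -> KEEP
r=35=100011 popcount=3 -> skip
r=36=100100 popcount=2 -> KEEP
r=37=100101 popcount=3 -> skip
r=38=100110 popcount=3 -> skip
r=39=100111 popcount=4 -> skip
r=40=101000 popcount=2 -> KEEP
r=41=101001 popcount=3 -> skip
r=42=101010 popcount=3 -> skip
r=43=101011 popcount=4 -> skip
r=44=101100 popcount=3 -> skip
r=45=101101 popcount=4 -> skip
Kept rows: 34 36 40

Answer: 34 36 40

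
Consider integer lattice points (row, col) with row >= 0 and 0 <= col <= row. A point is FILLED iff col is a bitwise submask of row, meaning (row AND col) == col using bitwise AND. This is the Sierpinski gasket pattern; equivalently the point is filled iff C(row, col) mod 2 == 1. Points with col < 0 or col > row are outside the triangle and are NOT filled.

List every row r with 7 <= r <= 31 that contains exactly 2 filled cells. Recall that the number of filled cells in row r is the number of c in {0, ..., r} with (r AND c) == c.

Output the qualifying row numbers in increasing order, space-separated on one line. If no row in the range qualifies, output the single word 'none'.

Row r has 2^popcount(r) filled cells, so we need popcount(r) = log2(2) = 1.
Scan r = 7..31 and keep those with exactly 1 one-bits:
r=7=111 popcount=3 -> skip
r=8=1000 popcount=1 -> KEEP
r=9=1001 popcount=2 -> skip
r=10=1010 popcount=2 -> skip
r=11=1011 popcount=3 -> skip
r=12=1100 popcount=2 -> skip
r=13=1101 popcount=3 -> skip
r=14=1110 popcount=3 -> skip
r=15=1111 popcount=4 -> skip
r=16=10000 popcount=1 -> KEEP
r=17=10001 popcount=2 -> skip
r=18=10010 popcount=2 -> skip
r=19=10011 popcount=3 -> skip
r=20=10100 popcount=2 -> skip
r=21=10101 popcount=3 -> skip
r=22=10110 popcount=3 -> skip
r=23=10111 popcount=4 -> skip
r=24=11000 popcount=2 -> skip
r=25=11001 popcount=3 -> skip
r=26=11010 popcount=3 -> skip
r=27=11011 popcount=4 -> skip
r=28=11100 popcount=3 -> skip
r=29=11101 popcount=4 -> skip
r=30=11110 popcount=4 -> skip
r=31=11111 popcount=5 -> skip
Kept rows: 8 16

Answer: 8 16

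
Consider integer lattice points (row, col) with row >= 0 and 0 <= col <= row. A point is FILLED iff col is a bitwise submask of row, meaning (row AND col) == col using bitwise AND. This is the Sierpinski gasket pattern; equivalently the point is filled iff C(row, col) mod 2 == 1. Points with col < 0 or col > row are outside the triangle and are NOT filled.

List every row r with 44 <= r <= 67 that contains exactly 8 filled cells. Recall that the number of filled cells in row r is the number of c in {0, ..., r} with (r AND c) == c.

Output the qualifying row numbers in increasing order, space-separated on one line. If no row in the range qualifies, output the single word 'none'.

Answer: 44 49 50 52 56 67

Derivation:
Row r has 2^popcount(r) filled cells, so we need popcount(r) = log2(8) = 3.
Scan r = 44..67 and keep those with exactly 3 one-bits:
r=44=101100 popcount=3 -> KEEP
r=45=101101 popcount=4 -> skip
r=46=101110 popcount=4 -> skip
r=47=101111 popcount=5 -> skip
r=48=110000 popcount=2 -> skip
r=49=110001 popcount=3 -> KEEP
r=50=110010 popcount=3 -> KEEP
r=51=110011 popcount=4 -> skip
r=52=110100 popcount=3 -> KEEP
r=53=110101 popcount=4 -> skip
r=54=110110 popcount=4 -> skip
r=55=110111 popcount=5 -> skip
r=56=111000 popcount=3 -> KEEP
r=57=111001 popcount=4 -> skip
r=58=111010 popcount=4 -> skip
r=59=111011 popcount=5 -> skip
r=60=111100 popcount=4 -> skip
r=61=111101 popcount=5 -> skip
r=62=111110 popcount=5 -> skip
r=63=111111 popcount=6 -> skip
r=64=1000000 popcount=1 -> skip
r=65=1000001 popcount=2 -> skip
r=66=1000010 popcount=2 -> skip
r=67=1000011 popcount=3 -> KEEP
Kept rows: 44 49 50 52 56 67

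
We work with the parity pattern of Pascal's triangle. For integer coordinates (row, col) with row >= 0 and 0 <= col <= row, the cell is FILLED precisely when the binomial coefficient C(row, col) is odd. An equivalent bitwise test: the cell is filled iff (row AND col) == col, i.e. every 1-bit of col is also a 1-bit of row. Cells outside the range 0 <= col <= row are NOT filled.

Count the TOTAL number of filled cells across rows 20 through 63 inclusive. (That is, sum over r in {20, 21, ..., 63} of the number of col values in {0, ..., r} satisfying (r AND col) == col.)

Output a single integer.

r20=10100 pc2: +4 =4
r21=10101 pc3: +8 =12
r22=10110 pc3: +8 =20
r23=10111 pc4: +16 =36
r24=11000 pc2: +4 =40
r25=11001 pc3: +8 =48
r26=11010 pc3: +8 =56
r27=11011 pc4: +16 =72
r28=11100 pc3: +8 =80
r29=11101 pc4: +16 =96
r30=11110 pc4: +16 =112
r31=11111 pc5: +32 =144
r32=100000 pc1: +2 =146
r33=100001 pc2: +4 =150
r34=100010 pc2: +4 =154
r35=100011 pc3: +8 =162
r36=100100 pc2: +4 =166
r37=100101 pc3: +8 =174
r38=100110 pc3: +8 =182
r39=100111 pc4: +16 =198
r40=101000 pc2: +4 =202
r41=101001 pc3: +8 =210
r42=101010 pc3: +8 =218
r43=101011 pc4: +16 =234
r44=101100 pc3: +8 =242
r45=101101 pc4: +16 =258
r46=101110 pc4: +16 =274
r47=101111 pc5: +32 =306
r48=110000 pc2: +4 =310
r49=110001 pc3: +8 =318
r50=110010 pc3: +8 =326
r51=110011 pc4: +16 =342
r52=110100 pc3: +8 =350
r53=110101 pc4: +16 =366
r54=110110 pc4: +16 =382
r55=110111 pc5: +32 =414
r56=111000 pc3: +8 =422
r57=111001 pc4: +16 =438
r58=111010 pc4: +16 =454
r59=111011 pc5: +32 =486
r60=111100 pc4: +16 =502
r61=111101 pc5: +32 =534
r62=111110 pc5: +32 =566
r63=111111 pc6: +64 =630

Answer: 630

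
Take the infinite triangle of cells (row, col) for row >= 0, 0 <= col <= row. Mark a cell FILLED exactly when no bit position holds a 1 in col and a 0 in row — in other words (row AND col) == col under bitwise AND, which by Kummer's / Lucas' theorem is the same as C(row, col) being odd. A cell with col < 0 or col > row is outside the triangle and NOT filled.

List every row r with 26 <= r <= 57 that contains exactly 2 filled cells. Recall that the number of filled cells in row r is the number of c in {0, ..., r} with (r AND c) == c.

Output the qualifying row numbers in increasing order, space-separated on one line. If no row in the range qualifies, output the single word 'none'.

Answer: 32

Derivation:
Row r has 2^popcount(r) filled cells, so we need popcount(r) = log2(2) = 1.
Scan r = 26..57 and keep those with exactly 1 one-bits:
r=26=11010 popcount=3 -> skip
r=27=11011 popcount=4 -> skip
r=28=11100 popcount=3 -> skip
r=29=11101 popcount=4 -> skip
r=30=11110 popcount=4 -> skip
r=31=11111 popcount=5 -> skip
r=32=100000 popcount=1 -> KEEP
r=33=100001 popcount=2 -> skip
r=34=100010 popcount=2 -> skip
r=35=100011 popcount=3 -> skip
r=36=100100 popcount=2 -> skip
r=37=100101 popcount=3 -> skip
r=38=100110 popcount=3 -> skip
r=39=100111 popcount=4 -> skip
r=40=101000 popcount=2 -> skip
r=41=101001 popcount=3 -> skip
r=42=101010 popcount=3 -> skip
r=43=101011 popcount=4 -> skip
r=44=101100 popcount=3 -> skip
r=45=101101 popcount=4 -> skip
r=46=101110 popcount=4 -> skip
r=47=101111 popcount=5 -> skip
r=48=110000 popcount=2 -> skip
r=49=110001 popcount=3 -> skip
r=50=110010 popcount=3 -> skip
r=51=110011 popcount=4 -> skip
r=52=110100 popcount=3 -> skip
r=53=110101 popcount=4 -> skip
r=54=110110 popcount=4 -> skip
r=55=110111 popcount=5 -> skip
r=56=111000 popcount=3 -> skip
r=57=111001 popcount=4 -> skip
Kept rows: 32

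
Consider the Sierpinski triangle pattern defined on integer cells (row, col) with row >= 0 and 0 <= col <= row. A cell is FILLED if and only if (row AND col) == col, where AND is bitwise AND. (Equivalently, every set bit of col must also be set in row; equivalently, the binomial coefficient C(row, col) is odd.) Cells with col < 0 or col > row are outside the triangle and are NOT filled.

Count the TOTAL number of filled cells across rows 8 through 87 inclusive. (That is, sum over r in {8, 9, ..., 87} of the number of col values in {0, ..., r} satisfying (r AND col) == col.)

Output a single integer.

Answer: 972

Derivation:
r8=1000 pc1: +2 =2
r9=1001 pc2: +4 =6
r10=1010 pc2: +4 =10
r11=1011 pc3: +8 =18
r12=1100 pc2: +4 =22
r13=1101 pc3: +8 =30
r14=1110 pc3: +8 =38
r15=1111 pc4: +16 =54
r16=10000 pc1: +2 =56
r17=10001 pc2: +4 =60
r18=10010 pc2: +4 =64
r19=10011 pc3: +8 =72
r20=10100 pc2: +4 =76
r21=10101 pc3: +8 =84
r22=10110 pc3: +8 =92
r23=10111 pc4: +16 =108
r24=11000 pc2: +4 =112
r25=11001 pc3: +8 =120
r26=11010 pc3: +8 =128
r27=11011 pc4: +16 =144
r28=11100 pc3: +8 =152
r29=11101 pc4: +16 =168
r30=11110 pc4: +16 =184
r31=11111 pc5: +32 =216
r32=100000 pc1: +2 =218
r33=100001 pc2: +4 =222
r34=100010 pc2: +4 =226
r35=100011 pc3: +8 =234
r36=100100 pc2: +4 =238
r37=100101 pc3: +8 =246
r38=100110 pc3: +8 =254
r39=100111 pc4: +16 =270
r40=101000 pc2: +4 =274
r41=101001 pc3: +8 =282
r42=101010 pc3: +8 =290
r43=101011 pc4: +16 =306
r44=101100 pc3: +8 =314
r45=101101 pc4: +16 =330
r46=101110 pc4: +16 =346
r47=101111 pc5: +32 =378
r48=110000 pc2: +4 =382
r49=110001 pc3: +8 =390
r50=110010 pc3: +8 =398
r51=110011 pc4: +16 =414
r52=110100 pc3: +8 =422
r53=110101 pc4: +16 =438
r54=110110 pc4: +16 =454
r55=110111 pc5: +32 =486
r56=111000 pc3: +8 =494
r57=111001 pc4: +16 =510
r58=111010 pc4: +16 =526
r59=111011 pc5: +32 =558
r60=111100 pc4: +16 =574
r61=111101 pc5: +32 =606
r62=111110 pc5: +32 =638
r63=111111 pc6: +64 =702
r64=1000000 pc1: +2 =704
r65=1000001 pc2: +4 =708
r66=1000010 pc2: +4 =712
r67=1000011 pc3: +8 =720
r68=1000100 pc2: +4 =724
r69=1000101 pc3: +8 =732
r70=1000110 pc3: +8 =740
r71=1000111 pc4: +16 =756
r72=1001000 pc2: +4 =760
r73=1001001 pc3: +8 =768
r74=1001010 pc3: +8 =776
r75=1001011 pc4: +16 =792
r76=1001100 pc3: +8 =800
r77=1001101 pc4: +16 =816
r78=1001110 pc4: +16 =832
r79=1001111 pc5: +32 =864
r80=1010000 pc2: +4 =868
r81=1010001 pc3: +8 =876
r82=1010010 pc3: +8 =884
r83=1010011 pc4: +16 =900
r84=1010100 pc3: +8 =908
r85=1010101 pc4: +16 =924
r86=1010110 pc4: +16 =940
r87=1010111 pc5: +32 =972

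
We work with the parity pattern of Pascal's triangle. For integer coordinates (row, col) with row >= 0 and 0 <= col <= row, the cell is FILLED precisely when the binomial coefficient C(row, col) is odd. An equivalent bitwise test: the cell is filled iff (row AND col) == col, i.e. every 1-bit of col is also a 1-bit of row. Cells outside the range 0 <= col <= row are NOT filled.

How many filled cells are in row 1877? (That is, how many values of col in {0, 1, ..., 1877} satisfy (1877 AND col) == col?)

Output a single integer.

Answer: 128

Derivation:
1877 in binary = 11101010101
popcount(1877) = number of 1-bits in 11101010101 = 7
A col c satisfies (1877 AND c) == c iff every set bit of c is also set in 1877; each of the 7 set bits of 1877 can independently be on or off in c.
count = 2^7 = 128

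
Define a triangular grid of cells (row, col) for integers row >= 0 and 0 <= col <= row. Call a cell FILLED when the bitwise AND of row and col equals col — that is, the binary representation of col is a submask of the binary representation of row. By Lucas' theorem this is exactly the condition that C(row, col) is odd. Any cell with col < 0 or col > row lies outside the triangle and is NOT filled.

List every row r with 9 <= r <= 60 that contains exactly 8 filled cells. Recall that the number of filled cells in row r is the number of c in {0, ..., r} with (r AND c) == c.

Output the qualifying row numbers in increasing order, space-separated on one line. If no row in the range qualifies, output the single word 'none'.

Row r has 2^popcount(r) filled cells, so we need popcount(r) = log2(8) = 3.
Scan r = 9..60 and keep those with exactly 3 one-bits:
r=9=1001 popcount=2 -> skip
r=10=1010 popcount=2 -> skip
r=11=1011 popcount=3 -> KEEP
r=12=1100 popcount=2 -> skip
r=13=1101 popcount=3 -> KEEP
r=14=1110 popcount=3 -> KEEP
r=15=1111 popcount=4 -> skip
r=16=10000 popcount=1 -> skip
r=17=10001 popcount=2 -> skip
r=18=10010 popcount=2 -> skip
r=19=10011 popcount=3 -> KEEP
r=20=10100 popcount=2 -> skip
r=21=10101 popcount=3 -> KEEP
r=22=10110 popcount=3 -> KEEP
r=23=10111 popcount=4 -> skip
r=24=11000 popcount=2 -> skip
r=25=11001 popcount=3 -> KEEP
r=26=11010 popcount=3 -> KEEP
r=27=11011 popcount=4 -> skip
r=28=11100 popcount=3 -> KEEP
r=29=11101 popcount=4 -> skip
r=30=11110 popcount=4 -> skip
r=31=11111 popcount=5 -> skip
r=32=100000 popcount=1 -> skip
r=33=100001 popcount=2 -> skip
r=34=100010 popcount=2 -> skip
r=35=100011 popcount=3 -> KEEP
r=36=100100 popcount=2 -> skip
r=37=100101 popcount=3 -> KEEP
r=38=100110 popcount=3 -> KEEP
r=39=100111 popcount=4 -> skip
r=40=101000 popcount=2 -> skip
r=41=101001 popcount=3 -> KEEP
r=42=101010 popcount=3 -> KEEP
r=43=101011 popcount=4 -> skip
r=44=101100 popcount=3 -> KEEP
r=45=101101 popcount=4 -> skip
r=46=101110 popcount=4 -> skip
r=47=101111 popcount=5 -> skip
r=48=110000 popcount=2 -> skip
r=49=110001 popcount=3 -> KEEP
r=50=110010 popcount=3 -> KEEP
r=51=110011 popcount=4 -> skip
r=52=110100 popcount=3 -> KEEP
r=53=110101 popcount=4 -> skip
r=54=110110 popcount=4 -> skip
r=55=110111 popcount=5 -> skip
r=56=111000 popcount=3 -> KEEP
r=57=111001 popcount=4 -> skip
r=58=111010 popcount=4 -> skip
r=59=111011 popcount=5 -> skip
r=60=111100 popcount=4 -> skip
Kept rows: 11 13 14 19 21 22 25 26 28 35 37 38 41 42 44 49 50 52 56

Answer: 11 13 14 19 21 22 25 26 28 35 37 38 41 42 44 49 50 52 56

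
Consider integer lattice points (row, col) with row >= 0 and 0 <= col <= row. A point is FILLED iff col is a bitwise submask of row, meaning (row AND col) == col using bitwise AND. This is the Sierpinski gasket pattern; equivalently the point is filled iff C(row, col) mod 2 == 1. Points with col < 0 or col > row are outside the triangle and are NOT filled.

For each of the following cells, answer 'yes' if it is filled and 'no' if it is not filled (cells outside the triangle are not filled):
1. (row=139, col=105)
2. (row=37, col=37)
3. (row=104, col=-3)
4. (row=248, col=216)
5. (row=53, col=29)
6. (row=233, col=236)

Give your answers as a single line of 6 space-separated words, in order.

Answer: no yes no yes no no

Derivation:
(139,105): row=0b10001011, col=0b1101001, row AND col = 0b1001 = 9; 9 != 105 -> empty
(37,37): row=0b100101, col=0b100101, row AND col = 0b100101 = 37; 37 == 37 -> filled
(104,-3): col outside [0, 104] -> not filled
(248,216): row=0b11111000, col=0b11011000, row AND col = 0b11011000 = 216; 216 == 216 -> filled
(53,29): row=0b110101, col=0b11101, row AND col = 0b10101 = 21; 21 != 29 -> empty
(233,236): col outside [0, 233] -> not filled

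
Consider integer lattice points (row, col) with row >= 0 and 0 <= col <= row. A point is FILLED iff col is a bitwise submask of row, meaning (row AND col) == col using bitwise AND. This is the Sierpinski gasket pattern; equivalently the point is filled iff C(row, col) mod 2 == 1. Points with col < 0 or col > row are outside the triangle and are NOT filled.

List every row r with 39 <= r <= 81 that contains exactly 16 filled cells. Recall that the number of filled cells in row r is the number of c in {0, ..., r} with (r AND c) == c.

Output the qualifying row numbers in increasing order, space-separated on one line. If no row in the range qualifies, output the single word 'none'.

Answer: 39 43 45 46 51 53 54 57 58 60 71 75 77 78

Derivation:
Row r has 2^popcount(r) filled cells, so we need popcount(r) = log2(16) = 4.
Scan r = 39..81 and keep those with exactly 4 one-bits:
r=39=100111 popcount=4 -> KEEP
r=40=101000 popcount=2 -> skip
r=41=101001 popcount=3 -> skip
r=42=101010 popcount=3 -> skip
r=43=101011 popcount=4 -> KEEP
r=44=101100 popcount=3 -> skip
r=45=101101 popcount=4 -> KEEP
r=46=101110 popcount=4 -> KEEP
r=47=101111 popcount=5 -> skip
r=48=110000 popcount=2 -> skip
r=49=110001 popcount=3 -> skip
r=50=110010 popcount=3 -> skip
r=51=110011 popcount=4 -> KEEP
r=52=110100 popcount=3 -> skip
r=53=110101 popcount=4 -> KEEP
r=54=110110 popcount=4 -> KEEP
r=55=110111 popcount=5 -> skip
r=56=111000 popcount=3 -> skip
r=57=111001 popcount=4 -> KEEP
r=58=111010 popcount=4 -> KEEP
r=59=111011 popcount=5 -> skip
r=60=111100 popcount=4 -> KEEP
r=61=111101 popcount=5 -> skip
r=62=111110 popcount=5 -> skip
r=63=111111 popcount=6 -> skip
r=64=1000000 popcount=1 -> skip
r=65=1000001 popcount=2 -> skip
r=66=1000010 popcount=2 -> skip
r=67=1000011 popcount=3 -> skip
r=68=1000100 popcount=2 -> skip
r=69=1000101 popcount=3 -> skip
r=70=1000110 popcount=3 -> skip
r=71=1000111 popcount=4 -> KEEP
r=72=1001000 popcount=2 -> skip
r=73=1001001 popcount=3 -> skip
r=74=1001010 popcount=3 -> skip
r=75=1001011 popcount=4 -> KEEP
r=76=1001100 popcount=3 -> skip
r=77=1001101 popcount=4 -> KEEP
r=78=1001110 popcount=4 -> KEEP
r=79=1001111 popcount=5 -> skip
r=80=1010000 popcount=2 -> skip
r=81=1010001 popcount=3 -> skip
Kept rows: 39 43 45 46 51 53 54 57 58 60 71 75 77 78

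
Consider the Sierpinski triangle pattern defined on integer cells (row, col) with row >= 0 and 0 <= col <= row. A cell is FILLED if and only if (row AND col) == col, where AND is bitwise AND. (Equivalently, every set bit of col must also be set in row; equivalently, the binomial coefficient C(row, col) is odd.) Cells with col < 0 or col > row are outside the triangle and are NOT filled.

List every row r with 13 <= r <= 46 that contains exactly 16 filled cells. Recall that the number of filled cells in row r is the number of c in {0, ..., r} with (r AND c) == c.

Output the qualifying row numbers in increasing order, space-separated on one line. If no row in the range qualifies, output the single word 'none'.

Row r has 2^popcount(r) filled cells, so we need popcount(r) = log2(16) = 4.
Scan r = 13..46 and keep those with exactly 4 one-bits:
r=13=1101 popcount=3 -> skip
r=14=1110 popcount=3 -> skip
r=15=1111 popcount=4 -> KEEP
r=16=10000 popcount=1 -> skip
r=17=10001 popcount=2 -> skip
r=18=10010 popcount=2 -> skip
r=19=10011 popcount=3 -> skip
r=20=10100 popcount=2 -> skip
r=21=10101 popcount=3 -> skip
r=22=10110 popcount=3 -> skip
r=23=10111 popcount=4 -> KEEP
r=24=11000 popcount=2 -> skip
r=25=11001 popcount=3 -> skip
r=26=11010 popcount=3 -> skip
r=27=11011 popcount=4 -> KEEP
r=28=11100 popcount=3 -> skip
r=29=11101 popcount=4 -> KEEP
r=30=11110 popcount=4 -> KEEP
r=31=11111 popcount=5 -> skip
r=32=100000 popcount=1 -> skip
r=33=100001 popcount=2 -> skip
r=34=100010 popcount=2 -> skip
r=35=100011 popcount=3 -> skip
r=36=100100 popcount=2 -> skip
r=37=100101 popcount=3 -> skip
r=38=100110 popcount=3 -> skip
r=39=100111 popcount=4 -> KEEP
r=40=101000 popcount=2 -> skip
r=41=101001 popcount=3 -> skip
r=42=101010 popcount=3 -> skip
r=43=101011 popcount=4 -> KEEP
r=44=101100 popcount=3 -> skip
r=45=101101 popcount=4 -> KEEP
r=46=101110 popcount=4 -> KEEP
Kept rows: 15 23 27 29 30 39 43 45 46

Answer: 15 23 27 29 30 39 43 45 46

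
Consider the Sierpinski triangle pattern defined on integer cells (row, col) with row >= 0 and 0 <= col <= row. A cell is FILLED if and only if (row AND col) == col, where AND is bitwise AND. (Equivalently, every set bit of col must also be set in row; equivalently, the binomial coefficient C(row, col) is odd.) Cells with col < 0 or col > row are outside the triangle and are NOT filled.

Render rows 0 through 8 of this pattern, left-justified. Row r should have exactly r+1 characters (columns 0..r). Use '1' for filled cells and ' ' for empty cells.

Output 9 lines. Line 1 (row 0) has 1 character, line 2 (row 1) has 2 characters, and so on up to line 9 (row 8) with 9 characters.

r0=0: 1
r1=1: 11
r2=10: 1 1
r3=11: 1111
r4=100: 1   1
r5=101: 11  11
r6=110: 1 1 1 1
r7=111: 11111111
r8=1000: 1       1

Answer: 1
11
1 1
1111
1   1
11  11
1 1 1 1
11111111
1       1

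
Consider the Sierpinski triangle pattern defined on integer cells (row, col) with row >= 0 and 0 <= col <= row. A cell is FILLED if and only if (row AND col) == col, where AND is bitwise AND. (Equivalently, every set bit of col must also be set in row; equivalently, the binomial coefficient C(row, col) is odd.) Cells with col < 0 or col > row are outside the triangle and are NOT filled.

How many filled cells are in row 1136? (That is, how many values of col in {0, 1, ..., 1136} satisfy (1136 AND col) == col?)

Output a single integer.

Answer: 16

Derivation:
1136 in binary = 10001110000
popcount(1136) = number of 1-bits in 10001110000 = 4
A col c satisfies (1136 AND c) == c iff every set bit of c is also set in 1136; each of the 4 set bits of 1136 can independently be on or off in c.
count = 2^4 = 16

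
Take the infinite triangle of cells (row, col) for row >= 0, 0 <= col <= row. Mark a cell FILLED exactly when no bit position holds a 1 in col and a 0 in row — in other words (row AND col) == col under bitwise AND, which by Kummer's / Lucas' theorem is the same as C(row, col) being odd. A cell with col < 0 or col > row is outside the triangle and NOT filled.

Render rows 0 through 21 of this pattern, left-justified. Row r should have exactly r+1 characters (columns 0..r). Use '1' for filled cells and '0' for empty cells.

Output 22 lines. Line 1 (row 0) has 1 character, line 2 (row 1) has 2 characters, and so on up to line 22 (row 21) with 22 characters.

Answer: 1
11
101
1111
10001
110011
1010101
11111111
100000001
1100000011
10100000101
111100001111
1000100010001
11001100110011
101010101010101
1111111111111111
10000000000000001
110000000000000011
1010000000000000101
11110000000000001111
100010000000000010001
1100110000000000110011

Derivation:
r0=0: 1
r1=1: 11
r2=10: 101
r3=11: 1111
r4=100: 10001
r5=101: 110011
r6=110: 1010101
r7=111: 11111111
r8=1000: 100000001
r9=1001: 1100000011
r10=1010: 10100000101
r11=1011: 111100001111
r12=1100: 1000100010001
r13=1101: 11001100110011
r14=1110: 101010101010101
r15=1111: 1111111111111111
r16=10000: 10000000000000001
r17=10001: 110000000000000011
r18=10010: 1010000000000000101
r19=10011: 11110000000000001111
r20=10100: 100010000000000010001
r21=10101: 1100110000000000110011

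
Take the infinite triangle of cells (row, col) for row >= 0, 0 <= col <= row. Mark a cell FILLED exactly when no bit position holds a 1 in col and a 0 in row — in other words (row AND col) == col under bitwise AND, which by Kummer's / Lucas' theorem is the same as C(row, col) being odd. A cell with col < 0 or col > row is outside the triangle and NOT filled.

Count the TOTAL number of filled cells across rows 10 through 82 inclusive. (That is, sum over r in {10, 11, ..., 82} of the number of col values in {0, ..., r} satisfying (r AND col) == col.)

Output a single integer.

Answer: 878

Derivation:
r10=1010 pc2: +4 =4
r11=1011 pc3: +8 =12
r12=1100 pc2: +4 =16
r13=1101 pc3: +8 =24
r14=1110 pc3: +8 =32
r15=1111 pc4: +16 =48
r16=10000 pc1: +2 =50
r17=10001 pc2: +4 =54
r18=10010 pc2: +4 =58
r19=10011 pc3: +8 =66
r20=10100 pc2: +4 =70
r21=10101 pc3: +8 =78
r22=10110 pc3: +8 =86
r23=10111 pc4: +16 =102
r24=11000 pc2: +4 =106
r25=11001 pc3: +8 =114
r26=11010 pc3: +8 =122
r27=11011 pc4: +16 =138
r28=11100 pc3: +8 =146
r29=11101 pc4: +16 =162
r30=11110 pc4: +16 =178
r31=11111 pc5: +32 =210
r32=100000 pc1: +2 =212
r33=100001 pc2: +4 =216
r34=100010 pc2: +4 =220
r35=100011 pc3: +8 =228
r36=100100 pc2: +4 =232
r37=100101 pc3: +8 =240
r38=100110 pc3: +8 =248
r39=100111 pc4: +16 =264
r40=101000 pc2: +4 =268
r41=101001 pc3: +8 =276
r42=101010 pc3: +8 =284
r43=101011 pc4: +16 =300
r44=101100 pc3: +8 =308
r45=101101 pc4: +16 =324
r46=101110 pc4: +16 =340
r47=101111 pc5: +32 =372
r48=110000 pc2: +4 =376
r49=110001 pc3: +8 =384
r50=110010 pc3: +8 =392
r51=110011 pc4: +16 =408
r52=110100 pc3: +8 =416
r53=110101 pc4: +16 =432
r54=110110 pc4: +16 =448
r55=110111 pc5: +32 =480
r56=111000 pc3: +8 =488
r57=111001 pc4: +16 =504
r58=111010 pc4: +16 =520
r59=111011 pc5: +32 =552
r60=111100 pc4: +16 =568
r61=111101 pc5: +32 =600
r62=111110 pc5: +32 =632
r63=111111 pc6: +64 =696
r64=1000000 pc1: +2 =698
r65=1000001 pc2: +4 =702
r66=1000010 pc2: +4 =706
r67=1000011 pc3: +8 =714
r68=1000100 pc2: +4 =718
r69=1000101 pc3: +8 =726
r70=1000110 pc3: +8 =734
r71=1000111 pc4: +16 =750
r72=1001000 pc2: +4 =754
r73=1001001 pc3: +8 =762
r74=1001010 pc3: +8 =770
r75=1001011 pc4: +16 =786
r76=1001100 pc3: +8 =794
r77=1001101 pc4: +16 =810
r78=1001110 pc4: +16 =826
r79=1001111 pc5: +32 =858
r80=1010000 pc2: +4 =862
r81=1010001 pc3: +8 =870
r82=1010010 pc3: +8 =878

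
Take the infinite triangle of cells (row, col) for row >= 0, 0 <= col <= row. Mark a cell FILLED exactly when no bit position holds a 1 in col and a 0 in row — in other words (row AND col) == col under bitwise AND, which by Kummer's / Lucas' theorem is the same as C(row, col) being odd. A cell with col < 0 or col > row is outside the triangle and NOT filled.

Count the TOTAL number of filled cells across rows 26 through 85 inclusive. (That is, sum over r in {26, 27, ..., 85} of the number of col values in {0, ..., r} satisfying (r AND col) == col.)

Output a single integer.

Answer: 804

Derivation:
r26=11010 pc3: +8 =8
r27=11011 pc4: +16 =24
r28=11100 pc3: +8 =32
r29=11101 pc4: +16 =48
r30=11110 pc4: +16 =64
r31=11111 pc5: +32 =96
r32=100000 pc1: +2 =98
r33=100001 pc2: +4 =102
r34=100010 pc2: +4 =106
r35=100011 pc3: +8 =114
r36=100100 pc2: +4 =118
r37=100101 pc3: +8 =126
r38=100110 pc3: +8 =134
r39=100111 pc4: +16 =150
r40=101000 pc2: +4 =154
r41=101001 pc3: +8 =162
r42=101010 pc3: +8 =170
r43=101011 pc4: +16 =186
r44=101100 pc3: +8 =194
r45=101101 pc4: +16 =210
r46=101110 pc4: +16 =226
r47=101111 pc5: +32 =258
r48=110000 pc2: +4 =262
r49=110001 pc3: +8 =270
r50=110010 pc3: +8 =278
r51=110011 pc4: +16 =294
r52=110100 pc3: +8 =302
r53=110101 pc4: +16 =318
r54=110110 pc4: +16 =334
r55=110111 pc5: +32 =366
r56=111000 pc3: +8 =374
r57=111001 pc4: +16 =390
r58=111010 pc4: +16 =406
r59=111011 pc5: +32 =438
r60=111100 pc4: +16 =454
r61=111101 pc5: +32 =486
r62=111110 pc5: +32 =518
r63=111111 pc6: +64 =582
r64=1000000 pc1: +2 =584
r65=1000001 pc2: +4 =588
r66=1000010 pc2: +4 =592
r67=1000011 pc3: +8 =600
r68=1000100 pc2: +4 =604
r69=1000101 pc3: +8 =612
r70=1000110 pc3: +8 =620
r71=1000111 pc4: +16 =636
r72=1001000 pc2: +4 =640
r73=1001001 pc3: +8 =648
r74=1001010 pc3: +8 =656
r75=1001011 pc4: +16 =672
r76=1001100 pc3: +8 =680
r77=1001101 pc4: +16 =696
r78=1001110 pc4: +16 =712
r79=1001111 pc5: +32 =744
r80=1010000 pc2: +4 =748
r81=1010001 pc3: +8 =756
r82=1010010 pc3: +8 =764
r83=1010011 pc4: +16 =780
r84=1010100 pc3: +8 =788
r85=1010101 pc4: +16 =804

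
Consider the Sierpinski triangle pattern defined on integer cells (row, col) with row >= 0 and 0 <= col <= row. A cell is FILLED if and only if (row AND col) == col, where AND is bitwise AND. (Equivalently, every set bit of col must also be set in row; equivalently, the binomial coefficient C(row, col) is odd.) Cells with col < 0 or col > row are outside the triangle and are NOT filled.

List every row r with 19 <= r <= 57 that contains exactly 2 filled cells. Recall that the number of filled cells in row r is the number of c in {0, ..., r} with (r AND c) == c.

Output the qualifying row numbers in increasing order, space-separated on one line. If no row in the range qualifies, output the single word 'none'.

Answer: 32

Derivation:
Row r has 2^popcount(r) filled cells, so we need popcount(r) = log2(2) = 1.
Scan r = 19..57 and keep those with exactly 1 one-bits:
r=19=10011 popcount=3 -> skip
r=20=10100 popcount=2 -> skip
r=21=10101 popcount=3 -> skip
r=22=10110 popcount=3 -> skip
r=23=10111 popcount=4 -> skip
r=24=11000 popcount=2 -> skip
r=25=11001 popcount=3 -> skip
r=26=11010 popcount=3 -> skip
r=27=11011 popcount=4 -> skip
r=28=11100 popcount=3 -> skip
r=29=11101 popcount=4 -> skip
r=30=11110 popcount=4 -> skip
r=31=11111 popcount=5 -> skip
r=32=100000 popcount=1 -> KEEP
r=33=100001 popcount=2 -> skip
r=34=100010 popcount=2 -> skip
r=35=100011 popcount=3 -> skip
r=36=100100 popcount=2 -> skip
r=37=100101 popcount=3 -> skip
r=38=100110 popcount=3 -> skip
r=39=100111 popcount=4 -> skip
r=40=101000 popcount=2 -> skip
r=41=101001 popcount=3 -> skip
r=42=101010 popcount=3 -> skip
r=43=101011 popcount=4 -> skip
r=44=101100 popcount=3 -> skip
r=45=101101 popcount=4 -> skip
r=46=101110 popcount=4 -> skip
r=47=101111 popcount=5 -> skip
r=48=110000 popcount=2 -> skip
r=49=110001 popcount=3 -> skip
r=50=110010 popcount=3 -> skip
r=51=110011 popcount=4 -> skip
r=52=110100 popcount=3 -> skip
r=53=110101 popcount=4 -> skip
r=54=110110 popcount=4 -> skip
r=55=110111 popcount=5 -> skip
r=56=111000 popcount=3 -> skip
r=57=111001 popcount=4 -> skip
Kept rows: 32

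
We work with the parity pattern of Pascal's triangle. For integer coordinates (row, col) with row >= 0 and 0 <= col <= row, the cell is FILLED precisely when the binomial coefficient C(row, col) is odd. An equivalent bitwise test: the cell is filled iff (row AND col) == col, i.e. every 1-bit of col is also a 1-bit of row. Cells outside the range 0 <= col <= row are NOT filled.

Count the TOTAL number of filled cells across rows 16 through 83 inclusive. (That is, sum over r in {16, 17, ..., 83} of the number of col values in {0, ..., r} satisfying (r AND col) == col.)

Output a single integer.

Answer: 846

Derivation:
r16=10000 pc1: +2 =2
r17=10001 pc2: +4 =6
r18=10010 pc2: +4 =10
r19=10011 pc3: +8 =18
r20=10100 pc2: +4 =22
r21=10101 pc3: +8 =30
r22=10110 pc3: +8 =38
r23=10111 pc4: +16 =54
r24=11000 pc2: +4 =58
r25=11001 pc3: +8 =66
r26=11010 pc3: +8 =74
r27=11011 pc4: +16 =90
r28=11100 pc3: +8 =98
r29=11101 pc4: +16 =114
r30=11110 pc4: +16 =130
r31=11111 pc5: +32 =162
r32=100000 pc1: +2 =164
r33=100001 pc2: +4 =168
r34=100010 pc2: +4 =172
r35=100011 pc3: +8 =180
r36=100100 pc2: +4 =184
r37=100101 pc3: +8 =192
r38=100110 pc3: +8 =200
r39=100111 pc4: +16 =216
r40=101000 pc2: +4 =220
r41=101001 pc3: +8 =228
r42=101010 pc3: +8 =236
r43=101011 pc4: +16 =252
r44=101100 pc3: +8 =260
r45=101101 pc4: +16 =276
r46=101110 pc4: +16 =292
r47=101111 pc5: +32 =324
r48=110000 pc2: +4 =328
r49=110001 pc3: +8 =336
r50=110010 pc3: +8 =344
r51=110011 pc4: +16 =360
r52=110100 pc3: +8 =368
r53=110101 pc4: +16 =384
r54=110110 pc4: +16 =400
r55=110111 pc5: +32 =432
r56=111000 pc3: +8 =440
r57=111001 pc4: +16 =456
r58=111010 pc4: +16 =472
r59=111011 pc5: +32 =504
r60=111100 pc4: +16 =520
r61=111101 pc5: +32 =552
r62=111110 pc5: +32 =584
r63=111111 pc6: +64 =648
r64=1000000 pc1: +2 =650
r65=1000001 pc2: +4 =654
r66=1000010 pc2: +4 =658
r67=1000011 pc3: +8 =666
r68=1000100 pc2: +4 =670
r69=1000101 pc3: +8 =678
r70=1000110 pc3: +8 =686
r71=1000111 pc4: +16 =702
r72=1001000 pc2: +4 =706
r73=1001001 pc3: +8 =714
r74=1001010 pc3: +8 =722
r75=1001011 pc4: +16 =738
r76=1001100 pc3: +8 =746
r77=1001101 pc4: +16 =762
r78=1001110 pc4: +16 =778
r79=1001111 pc5: +32 =810
r80=1010000 pc2: +4 =814
r81=1010001 pc3: +8 =822
r82=1010010 pc3: +8 =830
r83=1010011 pc4: +16 =846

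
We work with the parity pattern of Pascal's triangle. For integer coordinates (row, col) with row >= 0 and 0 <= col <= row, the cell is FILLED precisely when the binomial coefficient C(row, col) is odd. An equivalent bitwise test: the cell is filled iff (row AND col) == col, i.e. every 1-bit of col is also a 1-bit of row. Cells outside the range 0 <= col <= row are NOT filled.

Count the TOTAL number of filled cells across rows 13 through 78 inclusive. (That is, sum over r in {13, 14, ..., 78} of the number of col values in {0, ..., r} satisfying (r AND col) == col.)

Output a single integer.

r13=1101 pc3: +8 =8
r14=1110 pc3: +8 =16
r15=1111 pc4: +16 =32
r16=10000 pc1: +2 =34
r17=10001 pc2: +4 =38
r18=10010 pc2: +4 =42
r19=10011 pc3: +8 =50
r20=10100 pc2: +4 =54
r21=10101 pc3: +8 =62
r22=10110 pc3: +8 =70
r23=10111 pc4: +16 =86
r24=11000 pc2: +4 =90
r25=11001 pc3: +8 =98
r26=11010 pc3: +8 =106
r27=11011 pc4: +16 =122
r28=11100 pc3: +8 =130
r29=11101 pc4: +16 =146
r30=11110 pc4: +16 =162
r31=11111 pc5: +32 =194
r32=100000 pc1: +2 =196
r33=100001 pc2: +4 =200
r34=100010 pc2: +4 =204
r35=100011 pc3: +8 =212
r36=100100 pc2: +4 =216
r37=100101 pc3: +8 =224
r38=100110 pc3: +8 =232
r39=100111 pc4: +16 =248
r40=101000 pc2: +4 =252
r41=101001 pc3: +8 =260
r42=101010 pc3: +8 =268
r43=101011 pc4: +16 =284
r44=101100 pc3: +8 =292
r45=101101 pc4: +16 =308
r46=101110 pc4: +16 =324
r47=101111 pc5: +32 =356
r48=110000 pc2: +4 =360
r49=110001 pc3: +8 =368
r50=110010 pc3: +8 =376
r51=110011 pc4: +16 =392
r52=110100 pc3: +8 =400
r53=110101 pc4: +16 =416
r54=110110 pc4: +16 =432
r55=110111 pc5: +32 =464
r56=111000 pc3: +8 =472
r57=111001 pc4: +16 =488
r58=111010 pc4: +16 =504
r59=111011 pc5: +32 =536
r60=111100 pc4: +16 =552
r61=111101 pc5: +32 =584
r62=111110 pc5: +32 =616
r63=111111 pc6: +64 =680
r64=1000000 pc1: +2 =682
r65=1000001 pc2: +4 =686
r66=1000010 pc2: +4 =690
r67=1000011 pc3: +8 =698
r68=1000100 pc2: +4 =702
r69=1000101 pc3: +8 =710
r70=1000110 pc3: +8 =718
r71=1000111 pc4: +16 =734
r72=1001000 pc2: +4 =738
r73=1001001 pc3: +8 =746
r74=1001010 pc3: +8 =754
r75=1001011 pc4: +16 =770
r76=1001100 pc3: +8 =778
r77=1001101 pc4: +16 =794
r78=1001110 pc4: +16 =810

Answer: 810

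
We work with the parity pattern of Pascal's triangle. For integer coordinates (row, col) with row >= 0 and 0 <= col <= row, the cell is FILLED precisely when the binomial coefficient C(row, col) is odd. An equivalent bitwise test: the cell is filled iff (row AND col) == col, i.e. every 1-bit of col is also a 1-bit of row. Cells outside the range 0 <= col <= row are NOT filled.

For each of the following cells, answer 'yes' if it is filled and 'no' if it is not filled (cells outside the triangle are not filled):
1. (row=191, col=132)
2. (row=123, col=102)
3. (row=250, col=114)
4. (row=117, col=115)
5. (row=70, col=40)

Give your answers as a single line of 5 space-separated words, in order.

(191,132): row=0b10111111, col=0b10000100, row AND col = 0b10000100 = 132; 132 == 132 -> filled
(123,102): row=0b1111011, col=0b1100110, row AND col = 0b1100010 = 98; 98 != 102 -> empty
(250,114): row=0b11111010, col=0b1110010, row AND col = 0b1110010 = 114; 114 == 114 -> filled
(117,115): row=0b1110101, col=0b1110011, row AND col = 0b1110001 = 113; 113 != 115 -> empty
(70,40): row=0b1000110, col=0b101000, row AND col = 0b0 = 0; 0 != 40 -> empty

Answer: yes no yes no no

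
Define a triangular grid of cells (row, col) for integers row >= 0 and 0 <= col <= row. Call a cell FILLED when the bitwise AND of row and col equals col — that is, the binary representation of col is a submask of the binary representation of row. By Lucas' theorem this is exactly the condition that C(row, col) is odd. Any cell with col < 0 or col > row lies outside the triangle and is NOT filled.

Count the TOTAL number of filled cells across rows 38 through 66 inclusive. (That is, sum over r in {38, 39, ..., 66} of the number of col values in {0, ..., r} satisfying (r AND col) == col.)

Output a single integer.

r38=100110 pc3: +8 =8
r39=100111 pc4: +16 =24
r40=101000 pc2: +4 =28
r41=101001 pc3: +8 =36
r42=101010 pc3: +8 =44
r43=101011 pc4: +16 =60
r44=101100 pc3: +8 =68
r45=101101 pc4: +16 =84
r46=101110 pc4: +16 =100
r47=101111 pc5: +32 =132
r48=110000 pc2: +4 =136
r49=110001 pc3: +8 =144
r50=110010 pc3: +8 =152
r51=110011 pc4: +16 =168
r52=110100 pc3: +8 =176
r53=110101 pc4: +16 =192
r54=110110 pc4: +16 =208
r55=110111 pc5: +32 =240
r56=111000 pc3: +8 =248
r57=111001 pc4: +16 =264
r58=111010 pc4: +16 =280
r59=111011 pc5: +32 =312
r60=111100 pc4: +16 =328
r61=111101 pc5: +32 =360
r62=111110 pc5: +32 =392
r63=111111 pc6: +64 =456
r64=1000000 pc1: +2 =458
r65=1000001 pc2: +4 =462
r66=1000010 pc2: +4 =466

Answer: 466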